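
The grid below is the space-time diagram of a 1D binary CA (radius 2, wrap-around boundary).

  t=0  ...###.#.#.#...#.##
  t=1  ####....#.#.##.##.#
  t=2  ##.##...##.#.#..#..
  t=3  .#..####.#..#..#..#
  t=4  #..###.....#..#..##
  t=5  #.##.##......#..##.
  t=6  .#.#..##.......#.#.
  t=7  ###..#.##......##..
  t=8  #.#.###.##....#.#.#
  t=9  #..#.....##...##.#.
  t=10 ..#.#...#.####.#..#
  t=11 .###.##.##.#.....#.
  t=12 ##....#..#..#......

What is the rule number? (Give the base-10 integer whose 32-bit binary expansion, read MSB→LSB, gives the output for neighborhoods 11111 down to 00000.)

2433662376

  [31] ##### => #  t=1,i=1
  [30] ####. => .  t=1,i=2
  [29] ###.# => .  t=0,i=5
  [28] ###.. => #  t=1,i=3
  [27] ##.## => .  t=1,i=14
  [26] ##.#. => .  t=0,i=6
  [25] ##..# => .  t=4,i=1
  [24] ##... => #  t=0,i=0
  [23] #.### => .  t=1,i=18
  [22] #.##. => .  t=0,i=17
  [21] #.#.# => .  t=0,i=7
  [20] #.#.. => .  t=0,i=11
  [19] #..## => #  t=2,i=18
  [18] #..#. => #  t=2,i=15
  [17] #...# => #  t=0,i=1
  [16] #.... => .  t=1,i=5
  [15] .#### => #  t=1,i=0
  [14] .###. => .  t=0,i=4
  [13] .##.# => #  t=1,i=13
  [12] .##.. => #  t=0,i=18
  [11] .#.## => #  t=0,i=16
  [10] .#.#. => #  t=0,i=8
  [9] .#..# => .  t=2,i=14
  [8] .#... => #  t=0,i=12
  [7] ..### => #  t=0,i=3
  [6] ..##. => .  t=2,i=0
  [5] ..#.# => #  t=0,i=15
  [4] ..#.. => .  t=2,i=16
  [3] ...## => #  t=0,i=2
  [2] ...#. => .  t=0,i=14
  [1] ....# => .  t=1,i=6
  [0] ..... => .  t=4,i=8
  bits 10010001000011101011110110101000 = 2433662376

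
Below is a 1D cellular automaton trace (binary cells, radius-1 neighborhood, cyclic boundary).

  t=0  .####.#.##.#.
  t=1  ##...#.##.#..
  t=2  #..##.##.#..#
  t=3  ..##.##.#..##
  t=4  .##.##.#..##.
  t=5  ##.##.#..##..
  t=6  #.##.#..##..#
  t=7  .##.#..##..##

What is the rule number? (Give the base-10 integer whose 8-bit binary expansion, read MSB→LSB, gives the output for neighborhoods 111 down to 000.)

43

  ###|.  b7=0 t=0,i=2
  ##.|.  b6=0 t=0,i=4
  #.#|#  b5=1 t=0,i=5
  #..|.  b4=0 t=0,i=12
  .##|#  b3=1 t=0,i=1
  .#.|.  b2=0 t=0,i=6
  ..#|#  b1=1 t=0,i=0
  ...|#  b0=1 t=1,i=3
  bits 00101011 = 43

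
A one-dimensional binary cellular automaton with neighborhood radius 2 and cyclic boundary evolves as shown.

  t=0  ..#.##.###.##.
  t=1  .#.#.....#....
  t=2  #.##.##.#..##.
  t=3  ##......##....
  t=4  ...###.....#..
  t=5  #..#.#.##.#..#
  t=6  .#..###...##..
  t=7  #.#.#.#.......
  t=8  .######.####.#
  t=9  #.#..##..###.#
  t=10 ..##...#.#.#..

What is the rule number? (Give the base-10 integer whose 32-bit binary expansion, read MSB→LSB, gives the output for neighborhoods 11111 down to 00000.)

  nb #####: next=.  (t=8,i=3, bit31=0)
  nb ####.: next=#  (t=8,i=5, bit30=1)
  nb ###.#: next=#  (t=0,i=9, bit29=1)
  nb ###..: next=#  (t=4,i=5, bit28=1)
  nb ##.##: next=.  (t=0,i=6, bit27=0)
  nb ##.#.: next=.  (t=2,i=7, bit26=0)
  nb ##..#: next=#  (t=5,i=1, bit25=1)
  nb ##...: next=.  (t=0,i=13, bit24=0)
  nb #.###: next=.  (t=0,i=7, bit23=0)
  nb #.##.: next=.  (t=0,i=4, bit22=0)
  nb #.#.#: next=#  (t=2,i=0, bit21=1)
  nb #.#..: next=#  (t=1,i=3, bit20=1)
  nb #..##: next=.  (t=2,i=10, bit19=0)
  nb #..#.: next=.  (t=5,i=2, bit18=0)
  nb #...#: next=.  (t=0,i=0, bit17=0)
  nb #....: next=#  (t=1,i=5, bit16=1)
  nb .####: next=#  (t=8,i=2, bit15=1)
  nb .###.: next=.  (t=0,i=8, bit14=0)
  nb .##.#: next=.  (t=0,i=5, bit13=0)
  nb .##..: next=.  (t=0,i=12, bit12=0)
  nb .#.##: next=#  (t=0,i=3, bit11=1)
  nb .#.#.: next=#  (t=1,i=2, bit10=1)
  nb .#..#: next=#  (t=2,i=9, bit9=1)
  nb .#...: next=.  (t=1,i=4, bit8=0)
  nb ..###: next=#  (t=4,i=3, bit7=1)
  nb ..##.: next=.  (t=2,i=11, bit6=0)
  nb ..#.#: next=.  (t=0,i=2, bit5=0)
  nb ..#..: next=.  (t=1,i=9, bit4=0)
  nb ...##: next=.  (t=3,i=7, bit3=0)
  nb ...#.: next=#  (t=0,i=1, bit2=1)
  nb ....#: next=.  (t=1,i=7, bit1=0)
  nb .....: next=#  (t=1,i=6, bit0=1)
  bits 01110010001100011000111010000101 = 1915850373

1915850373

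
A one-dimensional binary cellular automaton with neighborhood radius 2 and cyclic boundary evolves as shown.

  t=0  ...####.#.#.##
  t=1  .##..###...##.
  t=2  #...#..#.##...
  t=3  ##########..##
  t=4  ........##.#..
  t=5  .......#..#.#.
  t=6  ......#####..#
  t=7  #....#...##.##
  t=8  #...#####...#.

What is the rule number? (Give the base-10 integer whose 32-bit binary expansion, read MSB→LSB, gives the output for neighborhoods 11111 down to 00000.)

1959660348

  [31] ##### => .  t=3,i=0
  [30] ####. => #  t=0,i=5
  [29] ###.# => #  t=0,i=6
  [28] ###.. => #  t=1,i=7
  [27] ##.## => .  t=7,i=11
  [26] ##.#. => #  t=0,i=7
  [25] ##..# => .  t=1,i=3
  [24] ##... => .  t=0,i=0
  [23] #.### => #  t=7,i=12
  [22] #.##. => #  t=0,i=12
  [21] #.#.# => .  t=0,i=8
  [20] #.#.. => .  t=4,i=11
  [19] #..## => #  t=1,i=0
  [18] #..#. => #  t=2,i=6
  [17] #...# => #  t=0,i=1
  [16] #.... => .  t=4,i=13
  [15] .#### => .  t=0,i=4
  [14] .###. => .  t=1,i=6
  [13] .##.# => .  t=4,i=9
  [12] .##.. => .  t=0,i=13
  [11] .#.## => #  t=0,i=11
  [10] .#.#. => .  t=0,i=9
  [9] .#..# => #  t=2,i=5
  [8] .#... => #  t=2,i=1
  [7] ..### => .  t=0,i=3
  [6] ..##. => .  t=1,i=1
  [5] ..#.# => #  t=2,i=7
  [4] ..#.. => #  t=2,i=0
  [3] ...## => #  t=0,i=2
  [2] ...#. => #  t=2,i=3
  [1] ....# => .  t=4,i=6
  [0] ..... => .  t=4,i=0
  bits 01110100110011100000101100111100 = 1959660348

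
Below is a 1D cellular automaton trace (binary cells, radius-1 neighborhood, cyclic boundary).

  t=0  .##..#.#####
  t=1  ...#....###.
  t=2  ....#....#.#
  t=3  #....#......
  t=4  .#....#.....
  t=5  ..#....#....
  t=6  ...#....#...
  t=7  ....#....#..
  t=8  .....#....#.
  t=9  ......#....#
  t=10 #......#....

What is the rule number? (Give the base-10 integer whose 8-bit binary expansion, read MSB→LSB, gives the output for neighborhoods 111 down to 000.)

  ### -> #   bit 7 = 1  t=0,i=8
  ##. -> .   bit 6 = 0  t=0,i=2
  #.# -> .   bit 5 = 0  t=0,i=0
  #.. -> #   bit 4 = 1  t=0,i=3
  .## -> .   bit 3 = 0  t=0,i=1
  .#. -> .   bit 2 = 0  t=0,i=5
  ..# -> .   bit 1 = 0  t=0,i=4
  ... -> .   bit 0 = 0  t=1,i=0
  bits 10010000 = 144

144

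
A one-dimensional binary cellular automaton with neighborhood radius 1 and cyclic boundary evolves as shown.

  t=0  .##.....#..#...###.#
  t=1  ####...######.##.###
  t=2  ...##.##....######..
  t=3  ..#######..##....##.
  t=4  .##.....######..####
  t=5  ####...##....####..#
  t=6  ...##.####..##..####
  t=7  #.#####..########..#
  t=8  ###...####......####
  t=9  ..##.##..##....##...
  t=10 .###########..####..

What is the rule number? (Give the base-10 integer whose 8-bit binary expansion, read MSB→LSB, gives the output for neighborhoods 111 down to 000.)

  ###|.  b7=0 t=0,i=16
  ##.|#  b6=1 t=0,i=2
  #.#|#  b5=1 t=0,i=0
  #..|#  b4=1 t=0,i=3
  .##|#  b3=1 t=0,i=1
  .#.|#  b2=1 t=0,i=8
  ..#|#  b1=1 t=0,i=7
  ...|.  b0=0 t=0,i=4
  bits 01111110 = 126

126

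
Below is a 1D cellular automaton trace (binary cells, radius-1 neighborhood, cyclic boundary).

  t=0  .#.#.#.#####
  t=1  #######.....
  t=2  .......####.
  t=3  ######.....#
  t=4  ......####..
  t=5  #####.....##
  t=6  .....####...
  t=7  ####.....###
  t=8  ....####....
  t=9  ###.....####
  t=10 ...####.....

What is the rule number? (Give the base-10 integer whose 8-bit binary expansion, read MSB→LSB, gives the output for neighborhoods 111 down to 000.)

  ### -> .   bit 7 = 0  t=0,i=8
  ##. -> .   bit 6 = 0  t=0,i=11
  #.# -> #   bit 5 = 1  t=0,i=0
  #.. -> #   bit 4 = 1  t=1,i=7
  .## -> .   bit 3 = 0  t=0,i=7
  .#. -> #   bit 2 = 1  t=0,i=1
  ..# -> .   bit 1 = 0  t=1,i=11
  ... -> #   bit 0 = 1  t=1,i=8
  bits 00110101 = 53

53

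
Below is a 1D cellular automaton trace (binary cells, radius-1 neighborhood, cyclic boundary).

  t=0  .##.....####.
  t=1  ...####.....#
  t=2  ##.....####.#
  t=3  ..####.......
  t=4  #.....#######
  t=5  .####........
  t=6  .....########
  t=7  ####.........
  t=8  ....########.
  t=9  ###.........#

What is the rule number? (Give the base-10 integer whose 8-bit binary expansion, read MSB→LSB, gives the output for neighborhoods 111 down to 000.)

  nb ###: next=.  (t=0,i=9, bit7=0)
  nb ##.: next=.  (t=0,i=2, bit6=0)
  nb #.#: next=.  (t=2,i=11, bit5=0)
  nb #..: next=#  (t=0,i=3, bit4=1)
  nb .##: next=.  (t=0,i=1, bit3=0)
  nb .#.: next=#  (t=1,i=12, bit2=1)
  nb ..#: next=.  (t=0,i=0, bit1=0)
  nb ...: next=#  (t=0,i=4, bit0=1)
  bits 00010101 = 21

21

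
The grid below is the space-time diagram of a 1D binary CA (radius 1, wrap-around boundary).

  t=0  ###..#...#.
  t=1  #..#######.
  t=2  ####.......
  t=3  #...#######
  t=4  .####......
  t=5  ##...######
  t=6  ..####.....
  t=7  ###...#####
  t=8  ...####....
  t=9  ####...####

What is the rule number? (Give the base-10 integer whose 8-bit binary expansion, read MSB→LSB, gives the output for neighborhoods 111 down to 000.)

  nb ###: next=.  (t=0,i=1, bit7=0)
  nb ##.: next=.  (t=0,i=2, bit6=0)
  nb #.#: next=.  (t=0,i=10, bit5=0)
  nb #..: next=#  (t=0,i=3, bit4=1)
  nb .##: next=#  (t=0,i=0, bit3=1)
  nb .#.: next=#  (t=0,i=5, bit2=1)
  nb ..#: next=#  (t=0,i=4, bit1=1)
  nb ...: next=#  (t=0,i=7, bit0=1)
  bits 00011111 = 31

31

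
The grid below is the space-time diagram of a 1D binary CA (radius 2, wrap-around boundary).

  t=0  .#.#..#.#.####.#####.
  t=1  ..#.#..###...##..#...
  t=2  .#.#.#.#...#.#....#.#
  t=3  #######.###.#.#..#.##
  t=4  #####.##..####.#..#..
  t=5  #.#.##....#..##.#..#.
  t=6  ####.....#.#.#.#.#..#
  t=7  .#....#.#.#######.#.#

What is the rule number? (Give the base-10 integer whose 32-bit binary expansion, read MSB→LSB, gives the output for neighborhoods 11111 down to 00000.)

2887913413

  [31] ##### => #  t=0,i=17
  [30] ####. => .  t=0,i=12
  [29] ###.# => #  t=0,i=13
  [28] ###.. => .  t=0,i=19
  [27] ##.## => #  t=0,i=14
  [26] ##.#. => #  t=3,i=11
  [25] ##..# => .  t=0,i=20
  [24] ##... => .  t=1,i=10
  [23] #.### => .  t=0,i=10
  [22] #.##. => .  t=4,i=6
  [21] #.#.# => #  t=0,i=8
  [20] #.#.. => .  t=0,i=3
  [19] #..## => .  t=1,i=6
  [18] #..#. => .  t=0,i=0
  [17] #...# => #  t=1,i=11
  [16] #.... => .  t=1,i=19
  [15] .#### => .  t=0,i=11
  [14] .###. => .  t=1,i=8
  [13] .##.# => .  t=5,i=14
  [12] .##.. => .  t=1,i=14
  [11] .#.## => #  t=0,i=9
  [10] .#.#. => #  t=0,i=2
  [9] .#..# => #  t=0,i=4
  [8] .#... => #  t=1,i=18
  [7] ..### => #  t=1,i=7
  [6] ..##. => #  t=1,i=13
  [5] ..#.# => .  t=0,i=1
  [4] ..#.. => .  t=1,i=17
  [3] ...## => .  t=1,i=12
  [2] ...#. => #  t=1,i=1
  [1] ....# => .  t=1,i=0
  [0] ..... => #  t=1,i=20
  bits 10101100001000100000111111000101 = 2887913413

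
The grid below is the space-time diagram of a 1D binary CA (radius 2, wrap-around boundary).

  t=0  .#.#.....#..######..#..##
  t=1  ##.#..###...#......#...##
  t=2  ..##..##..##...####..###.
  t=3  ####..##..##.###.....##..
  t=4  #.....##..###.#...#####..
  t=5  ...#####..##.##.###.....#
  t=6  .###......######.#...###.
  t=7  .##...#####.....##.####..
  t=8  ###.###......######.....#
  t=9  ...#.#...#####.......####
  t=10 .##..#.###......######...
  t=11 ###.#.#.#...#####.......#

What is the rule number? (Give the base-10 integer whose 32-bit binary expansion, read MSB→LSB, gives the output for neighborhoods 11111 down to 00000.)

209090767

  ##### -> .   bit 31 = 0  t=0,i=14
  ####. -> .   bit 30 = 0  t=0,i=16
  ###.# -> .   bit 29 = 0  t=1,i=1
  ###.. -> .   bit 28 = 0  t=0,i=17
  ##.## -> #   bit 27 = 1  t=3,i=12
  ##.#. -> #   bit 26 = 1  t=0,i=0
  ##..# -> .   bit 25 = 0  t=0,i=18
  ##... -> .   bit 24 = 0  t=1,i=9
  #.### -> .   bit 23 = 0  t=3,i=13
  #.##. -> #   bit 22 = 1  t=5,i=13
  #.#.# -> #   bit 21 = 1  t=0,i=1
  #.#.. -> #   bit 20 = 1  t=0,i=3
  #..## -> .   bit 19 = 0  t=0,i=11
  #..#. -> #   bit 18 = 1  t=0,i=19
  #...# -> #   bit 17 = 1  t=1,i=10
  #.... -> .   bit 16 = 0  t=0,i=5
  .#### -> .   bit 15 = 0  t=0,i=13
  .###. -> #   bit 14 = 1  t=1,i=7
  .##.# -> #   bit 13 = 1  t=0,i=24
  .##.. -> #   bit 12 = 1  t=2,i=3
  .#.## -> #   bit 11 = 1  t=10,i=6
  .#.#. -> .   bit 10 = 0  t=0,i=2
  .#..# -> .   bit 9 = 0  t=0,i=10
  .#... -> .   bit 8 = 0  t=0,i=4
  ..### -> #   bit 7 = 1  t=0,i=12
  ..##. -> #   bit 6 = 1  t=0,i=23
  ..#.# -> .   bit 5 = 0  t=9,i=3
  ..#.. -> .   bit 4 = 0  t=0,i=9
  ...## -> #   bit 3 = 1  t=1,i=22
  ...#. -> #   bit 2 = 1  t=0,i=8
  ....# -> #   bit 1 = 1  t=0,i=7
  ..... -> #   bit 0 = 1  t=0,i=6
  bits 00001100011101100111100011001111 = 209090767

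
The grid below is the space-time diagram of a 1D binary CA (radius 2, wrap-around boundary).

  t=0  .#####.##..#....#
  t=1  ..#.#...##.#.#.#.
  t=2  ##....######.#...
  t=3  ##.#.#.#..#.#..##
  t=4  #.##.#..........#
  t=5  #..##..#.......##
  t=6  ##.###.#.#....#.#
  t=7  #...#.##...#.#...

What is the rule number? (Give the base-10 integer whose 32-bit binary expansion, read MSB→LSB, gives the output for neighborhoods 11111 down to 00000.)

1445195868

  ##### -> .   bit 31 = 0  t=0,i=3
  ####. -> #   bit 30 = 1  t=0,i=4
  ###.# -> .   bit 29 = 0  t=0,i=5
  ###.. -> #   bit 28 = 1  t=5,i=0
  ##.## -> .   bit 27 = 0  t=0,i=6
  ##.#. -> #   bit 26 = 1  t=1,i=10
  ##..# -> #   bit 25 = 1  t=0,i=9
  ##... -> .   bit 24 = 0  t=2,i=2
  #.### -> .   bit 23 = 0  t=0,i=1
  #.##. -> .   bit 22 = 0  t=0,i=7
  #.#.# -> #   bit 21 = 1  t=1,i=11
  #.#.. -> .   bit 20 = 0  t=1,i=4
  #..## -> .   bit 19 = 0  t=3,i=14
  #..#. -> .   bit 18 = 0  t=0,i=10
  #...# -> #   bit 17 = 1  t=1,i=0
  #.... -> #   bit 16 = 1  t=0,i=13
  .#### -> #   bit 15 = 1  t=0,i=2
  .###. -> #   bit 14 = 1  t=5,i=16
  .##.# -> #   bit 13 = 1  t=1,i=9
  .##.. -> #   bit 12 = 1  t=0,i=8
  .#.## -> .   bit 11 = 0  t=0,i=0
  .#.#. -> .   bit 10 = 0  t=1,i=3
  .#..# -> .   bit 9 = 0  t=3,i=8
  .#... -> .   bit 8 = 0  t=0,i=12
  ..### -> .   bit 7 = 0  t=2,i=6
  ..##. -> #   bit 6 = 1  t=1,i=8
  ..#.# -> .   bit 5 = 0  t=0,i=16
  ..#.. -> #   bit 4 = 1  t=0,i=11
  ...## -> #   bit 3 = 1  t=1,i=7
  ...#. -> #   bit 2 = 1  t=0,i=15
  ....# -> .   bit 1 = 0  t=0,i=14
  ..... -> .   bit 0 = 0  t=4,i=8
  bits 01010110001000111111000001011100 = 1445195868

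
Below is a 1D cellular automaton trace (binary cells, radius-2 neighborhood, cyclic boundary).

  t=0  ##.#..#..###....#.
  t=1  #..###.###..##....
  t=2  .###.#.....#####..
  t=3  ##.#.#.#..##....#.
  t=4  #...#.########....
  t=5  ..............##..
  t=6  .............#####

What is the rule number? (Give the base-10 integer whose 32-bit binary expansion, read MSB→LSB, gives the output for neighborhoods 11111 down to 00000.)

  [31] ##### => .  t=2,i=13
  [30] ####. => .  t=2,i=14
  [29] ###.# => #  t=1,i=5
  [28] ###.. => .  t=0,i=11
  [27] ##.## => .  t=1,i=6
  [26] ##.#. => .  t=0,i=2
  [25] ##..# => .  t=1,i=10
  [24] ##... => #  t=0,i=12
  [23] #.### => .  t=1,i=7
  [22] #.##. => #  t=0,i=0
  [21] #.#.# => .  t=3,i=3
  [20] #.#.. => #  t=0,i=3
  [19] #..## => #  t=0,i=8
  [18] #..#. => #  t=0,i=5
  [17] #...# => .  t=2,i=17
  [16] #.... => #  t=0,i=13
  [15] .#### => .  t=2,i=12
  [14] .###. => .  t=0,i=10
  [13] .##.# => .  t=0,i=1
  [12] .##.. => #  t=1,i=13
  [11] .#.## => .  t=0,i=17
  [10] .#.#. => #  t=3,i=4
  [9] .#..# => #  t=0,i=4
  [8] .#... => .  t=2,i=6
  [7] ..### => #  t=0,i=9
  [6] ..##. => #  t=1,i=12
  [5] ..#.# => .  t=0,i=16
  [4] ..#.. => .  t=0,i=6
  [3] ...## => #  t=2,i=0
  [2] ...#. => .  t=0,i=15
  [1] ....# => .  t=0,i=14
  [0] ..... => .  t=2,i=8
  bits 00100001010111010001011011001000 = 559748808

559748808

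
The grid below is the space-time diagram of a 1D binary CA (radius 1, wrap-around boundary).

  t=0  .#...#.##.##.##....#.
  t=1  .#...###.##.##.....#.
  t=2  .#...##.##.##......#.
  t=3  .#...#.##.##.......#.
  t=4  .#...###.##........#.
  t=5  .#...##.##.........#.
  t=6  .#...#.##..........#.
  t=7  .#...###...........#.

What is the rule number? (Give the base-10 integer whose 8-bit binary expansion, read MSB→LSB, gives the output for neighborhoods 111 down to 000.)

172

  [7] ### => #  t=1,i=6
  [6] ##. => .  t=0,i=8
  [5] #.# => #  t=0,i=6
  [4] #.. => .  t=0,i=2
  [3] .## => #  t=0,i=7
  [2] .#. => #  t=0,i=1
  [1] ..# => .  t=0,i=0
  [0] ... => .  t=0,i=3
  bits 10101100 = 172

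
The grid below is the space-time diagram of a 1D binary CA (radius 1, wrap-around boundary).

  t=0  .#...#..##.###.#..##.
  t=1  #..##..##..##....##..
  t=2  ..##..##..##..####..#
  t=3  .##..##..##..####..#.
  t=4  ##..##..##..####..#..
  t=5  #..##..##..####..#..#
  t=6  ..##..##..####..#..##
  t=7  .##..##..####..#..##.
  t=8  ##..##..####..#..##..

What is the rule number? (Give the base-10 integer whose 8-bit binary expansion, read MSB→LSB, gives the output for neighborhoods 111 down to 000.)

139

  nb ###: next=#  (t=0,i=12, bit7=1)
  nb ##.: next=.  (t=0,i=9, bit6=0)
  nb #.#: next=.  (t=0,i=10, bit5=0)
  nb #..: next=.  (t=0,i=2, bit4=0)
  nb .##: next=#  (t=0,i=8, bit3=1)
  nb .#.: next=.  (t=0,i=1, bit2=0)
  nb ..#: next=#  (t=0,i=0, bit1=1)
  nb ...: next=#  (t=0,i=3, bit0=1)
  bits 10001011 = 139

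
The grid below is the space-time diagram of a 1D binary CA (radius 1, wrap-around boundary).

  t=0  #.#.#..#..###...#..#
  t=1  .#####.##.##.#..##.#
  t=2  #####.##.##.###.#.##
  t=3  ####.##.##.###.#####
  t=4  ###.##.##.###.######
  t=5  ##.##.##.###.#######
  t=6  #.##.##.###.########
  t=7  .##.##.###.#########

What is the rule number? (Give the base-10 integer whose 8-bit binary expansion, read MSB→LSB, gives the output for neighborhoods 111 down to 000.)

  [7] ### => #  t=0,i=11
  [6] ##. => .  t=0,i=0
  [5] #.# => #  t=0,i=1
  [4] #.. => #  t=0,i=5
  [3] .## => #  t=0,i=10
  [2] .#. => #  t=0,i=2
  [1] ..# => .  t=0,i=6
  [0] ... => .  t=0,i=14
  bits 10111100 = 188

188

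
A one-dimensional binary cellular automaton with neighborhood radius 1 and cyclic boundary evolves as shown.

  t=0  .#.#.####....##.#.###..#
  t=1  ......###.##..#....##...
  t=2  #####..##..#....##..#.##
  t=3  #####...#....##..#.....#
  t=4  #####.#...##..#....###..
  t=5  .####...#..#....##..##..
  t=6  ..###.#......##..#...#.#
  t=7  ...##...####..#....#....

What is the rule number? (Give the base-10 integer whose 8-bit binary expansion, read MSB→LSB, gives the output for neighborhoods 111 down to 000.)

193

  ###|#  b7=1 t=0,i=6
  ##.|#  b6=1 t=0,i=8
  #.#|.  b5=0 t=0,i=0
  #..|.  b4=0 t=0,i=9
  .##|.  b3=0 t=0,i=5
  .#.|.  b2=0 t=0,i=1
  ..#|.  b1=0 t=0,i=12
  ...|#  b0=1 t=0,i=10
  bits 11000001 = 193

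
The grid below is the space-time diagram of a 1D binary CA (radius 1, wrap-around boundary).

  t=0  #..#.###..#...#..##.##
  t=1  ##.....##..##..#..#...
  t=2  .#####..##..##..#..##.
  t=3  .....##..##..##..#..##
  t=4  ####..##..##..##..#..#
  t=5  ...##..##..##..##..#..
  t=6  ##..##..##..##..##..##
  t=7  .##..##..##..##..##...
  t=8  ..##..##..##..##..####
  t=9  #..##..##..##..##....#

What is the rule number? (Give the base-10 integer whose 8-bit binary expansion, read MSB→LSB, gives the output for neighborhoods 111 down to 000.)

  nb ###: next=.  (t=0,i=6, bit7=0)
  nb ##.: next=#  (t=0,i=0, bit6=1)
  nb #.#: next=.  (t=0,i=4, bit5=0)
  nb #..: next=#  (t=0,i=1, bit4=1)
  nb .##: next=.  (t=0,i=5, bit3=0)
  nb .#.: next=.  (t=0,i=3, bit2=0)
  nb ..#: next=.  (t=0,i=2, bit1=0)
  nb ...: next=#  (t=0,i=12, bit0=1)
  bits 01010001 = 81

81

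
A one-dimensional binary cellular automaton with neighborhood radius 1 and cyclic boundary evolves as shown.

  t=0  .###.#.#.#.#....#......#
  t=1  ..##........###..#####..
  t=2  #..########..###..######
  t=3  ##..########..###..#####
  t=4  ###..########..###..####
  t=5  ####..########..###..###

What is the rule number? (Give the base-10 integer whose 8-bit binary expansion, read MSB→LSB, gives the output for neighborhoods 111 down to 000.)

  ### -> #   bit 7 = 1  t=0,i=2
  ##. -> #   bit 6 = 1  t=0,i=3
  #.# -> .   bit 5 = 0  t=0,i=0
  #.. -> #   bit 4 = 1  t=0,i=12
  .## -> .   bit 3 = 0  t=0,i=1
  .#. -> .   bit 2 = 0  t=0,i=5
  ..# -> .   bit 1 = 0  t=0,i=15
  ... -> #   bit 0 = 1  t=0,i=13
  bits 11010001 = 209

209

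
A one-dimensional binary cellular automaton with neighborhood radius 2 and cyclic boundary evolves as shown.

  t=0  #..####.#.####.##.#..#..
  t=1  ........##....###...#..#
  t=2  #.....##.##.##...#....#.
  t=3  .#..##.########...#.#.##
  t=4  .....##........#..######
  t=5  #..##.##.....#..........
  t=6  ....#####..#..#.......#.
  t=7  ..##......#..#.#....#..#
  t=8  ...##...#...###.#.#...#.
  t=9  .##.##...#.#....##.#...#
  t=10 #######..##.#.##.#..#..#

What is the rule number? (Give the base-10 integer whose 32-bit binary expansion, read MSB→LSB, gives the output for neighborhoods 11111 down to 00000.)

  [31] ##### => .  t=3,i=9
  [30] ####. => .  t=0,i=5
  [29] ###.# => .  t=0,i=6
  [28] ###.. => .  t=1,i=16
  [27] ##.## => #  t=0,i=14
  [26] ##.#. => .  t=0,i=7
  [25] ##..# => .  t=6,i=9
  [24] ##... => #  t=1,i=10
  [23] #.### => .  t=0,i=10
  [22] #.##. => #  t=0,i=15
  [21] #.#.# => #  t=0,i=8
  [20] #.#.. => .  t=0,i=18
  [19] #..## => .  t=0,i=2
  [18] #..#. => #  t=0,i=20
  [17] #...# => .  t=1,i=18
  [16] #.... => .  t=1,i=1
  [15] .#### => .  t=0,i=4
  [14] .###. => .  t=1,i=15
  [13] .##.# => #  t=0,i=16
  [12] .##.. => #  t=1,i=9
  [11] .#.## => #  t=0,i=9
  [10] .#.#. => #  t=2,i=23
  [9] .#..# => .  t=0,i=1
  [8] .#... => #  t=1,i=0
  [7] ..### => .  t=0,i=3
  [6] ..##. => .  t=1,i=8
  [5] ..#.# => #  t=2,i=22
  [4] ..#.. => .  t=0,i=0
  [3] ...## => #  t=1,i=7
  [2] ...#. => .  t=1,i=19
  [1] ....# => #  t=1,i=6
  [0] ..... => .  t=1,i=2
  bits 00001001011001000011110100101010 = 157564202

157564202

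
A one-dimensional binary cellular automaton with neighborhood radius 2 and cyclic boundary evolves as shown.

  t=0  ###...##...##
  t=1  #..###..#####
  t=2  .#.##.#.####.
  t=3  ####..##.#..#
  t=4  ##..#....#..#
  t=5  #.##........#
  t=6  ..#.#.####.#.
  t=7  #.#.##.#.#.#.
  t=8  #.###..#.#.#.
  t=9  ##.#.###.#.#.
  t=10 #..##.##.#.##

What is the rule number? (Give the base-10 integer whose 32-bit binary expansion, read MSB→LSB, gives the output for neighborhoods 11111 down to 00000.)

  nb #####: next=#  (t=0,i=0, bit31=1)
  nb ####.: next=.  (t=0,i=1, bit30=0)
  nb ###.#: next=#  (t=6,i=9, bit29=1)
  nb ###..: next=.  (t=0,i=2, bit28=0)
  nb ##.##: next=.  (t=5,i=1, bit27=0)
  nb ##.#.: next=.  (t=2,i=5, bit26=0)
  nb ##..#: next=#  (t=1,i=1, bit25=1)
  nb ##...: next=#  (t=0,i=3, bit24=1)
  nb #.###: next=.  (t=2,i=8, bit23=0)
  nb #.##.: next=#  (t=2,i=3, bit22=1)
  nb #.#.#: next=#  (t=2,i=6, bit21=1)
  nb #.#..: next=#  (t=3,i=9, bit20=1)
  nb #..##: next=.  (t=1,i=2, bit19=0)
  nb #..#.: next=#  (t=2,i=0, bit18=1)
  nb #...#: next=#  (t=0,i=4, bit17=1)
  nb #....: next=.  (t=4,i=6, bit16=0)
  nb .####: next=#  (t=0,i=12, bit15=1)
  nb .###.: next=#  (t=1,i=4, bit14=1)
  nb .##.#: next=.  (t=2,i=4, bit13=0)
  nb .##..: next=.  (t=0,i=7, bit12=0)
  nb .#.##: next=#  (t=2,i=2, bit11=1)
  nb .#.#.: next=.  (t=6,i=3, bit10=0)
  nb .#..#: next=.  (t=3,i=10, bit9=0)
  nb .#...: next=.  (t=4,i=5, bit8=0)
  nb ..###: next=#  (t=0,i=11, bit7=1)
  nb ..##.: next=.  (t=0,i=6, bit6=0)
  nb ..#.#: next=#  (t=2,i=1, bit5=1)
  nb ..#..: next=.  (t=4,i=4, bit4=0)
  nb ...##: next=#  (t=0,i=5, bit3=1)
  nb ...#.: next=.  (t=4,i=8, bit2=0)
  nb ....#: next=.  (t=4,i=7, bit1=0)
  nb .....: next=#  (t=5,i=6, bit0=1)
  bits 10100011011101101100100010101001 = 2742470825

2742470825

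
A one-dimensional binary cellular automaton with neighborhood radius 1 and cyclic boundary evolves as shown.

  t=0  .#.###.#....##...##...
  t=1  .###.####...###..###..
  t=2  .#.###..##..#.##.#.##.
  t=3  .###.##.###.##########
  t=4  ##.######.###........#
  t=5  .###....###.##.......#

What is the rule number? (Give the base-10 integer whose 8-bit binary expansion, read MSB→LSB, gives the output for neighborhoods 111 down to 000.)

  ###|.  b7=0 t=0,i=4
  ##.|#  b6=1 t=0,i=5
  #.#|#  b5=1 t=0,i=2
  #..|#  b4=1 t=0,i=8
  .##|#  b3=1 t=0,i=3
  .#.|#  b2=1 t=0,i=1
  ..#|.  b1=0 t=0,i=0
  ...|.  b0=0 t=0,i=9
  bits 01111100 = 124

124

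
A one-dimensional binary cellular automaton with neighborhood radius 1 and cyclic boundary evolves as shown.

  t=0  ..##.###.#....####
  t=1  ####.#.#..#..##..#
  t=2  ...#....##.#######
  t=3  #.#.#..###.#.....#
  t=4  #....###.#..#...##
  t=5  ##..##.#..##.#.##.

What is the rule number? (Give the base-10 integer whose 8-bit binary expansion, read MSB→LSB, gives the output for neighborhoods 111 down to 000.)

90

  ### -> .   bit 7 = 0  t=0,i=6
  ##. -> #   bit 6 = 1  t=0,i=3
  #.# -> .   bit 5 = 0  t=0,i=4
  #.. -> #   bit 4 = 1  t=0,i=0
  .## -> #   bit 3 = 1  t=0,i=2
  .#. -> .   bit 2 = 0  t=0,i=9
  ..# -> #   bit 1 = 1  t=0,i=1
  ... -> .   bit 0 = 0  t=0,i=11
  bits 01011010 = 90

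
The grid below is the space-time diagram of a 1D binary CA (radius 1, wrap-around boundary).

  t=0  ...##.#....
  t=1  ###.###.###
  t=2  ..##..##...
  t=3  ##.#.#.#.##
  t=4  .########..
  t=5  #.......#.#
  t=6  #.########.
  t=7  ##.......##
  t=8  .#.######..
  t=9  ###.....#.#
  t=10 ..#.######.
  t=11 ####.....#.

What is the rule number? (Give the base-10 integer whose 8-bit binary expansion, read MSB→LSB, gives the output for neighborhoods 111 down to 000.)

103

  nb ###: next=.  (t=1,i=0, bit7=0)
  nb ##.: next=#  (t=0,i=4, bit6=1)
  nb #.#: next=#  (t=0,i=5, bit5=1)
  nb #..: next=.  (t=0,i=7, bit4=0)
  nb .##: next=.  (t=0,i=3, bit3=0)
  nb .#.: next=#  (t=0,i=6, bit2=1)
  nb ..#: next=#  (t=0,i=2, bit1=1)
  nb ...: next=#  (t=0,i=0, bit0=1)
  bits 01100111 = 103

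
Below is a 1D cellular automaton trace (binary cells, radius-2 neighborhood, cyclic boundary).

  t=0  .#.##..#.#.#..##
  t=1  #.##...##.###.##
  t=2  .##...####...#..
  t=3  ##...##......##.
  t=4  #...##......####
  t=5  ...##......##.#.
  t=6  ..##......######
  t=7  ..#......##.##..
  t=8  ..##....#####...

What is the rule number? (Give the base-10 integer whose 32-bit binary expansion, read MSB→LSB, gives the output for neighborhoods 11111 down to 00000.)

2354065400

  nb #####: next=#  (t=4,i=14, bit31=1)
  nb ####.: next=.  (t=2,i=8, bit30=0)
  nb ###.#: next=.  (t=1,i=0, bit29=0)
  nb ###..: next=.  (t=2,i=9, bit28=0)
  nb ##.##: next=#  (t=1,i=1, bit27=1)
  nb ##.#.: next=#  (t=0,i=0, bit26=1)
  nb ##..#: next=.  (t=0,i=5, bit25=0)
  nb ##...: next=.  (t=1,i=4, bit24=0)
  nb #.###: next=.  (t=1,i=10, bit23=0)
  nb #.##.: next=#  (t=0,i=3, bit22=1)
  nb #.#.#: next=.  (t=0,i=1, bit21=0)
  nb #.#..: next=#  (t=0,i=11, bit20=1)
  nb #..##: next=.  (t=0,i=13, bit19=0)
  nb #..#.: next=.  (t=0,i=6, bit18=0)
  nb #...#: next=.  (t=1,i=5, bit17=0)
  nb #....: next=.  (t=3,i=8, bit16=0)
  nb .####: next=.  (t=2,i=7, bit15=0)
  nb .###.: next=.  (t=1,i=11, bit14=0)
  nb .##.#: next=#  (t=0,i=15, bit13=1)
  nb .##..: next=.  (t=0,i=4, bit12=0)
  nb .#.##: next=#  (t=0,i=2, bit11=1)
  nb .#.#.: next=#  (t=0,i=8, bit10=1)
  nb .#..#: next=#  (t=0,i=12, bit9=1)
  nb .#...: next=#  (t=2,i=14, bit8=1)
  nb ..###: next=#  (t=2,i=6, bit7=1)
  nb ..##.: next=#  (t=0,i=14, bit6=1)
  nb ..#.#: next=#  (t=0,i=7, bit5=1)
  nb ..#..: next=#  (t=2,i=13, bit4=1)
  nb ...##: next=#  (t=1,i=6, bit3=1)
  nb ...#.: next=.  (t=2,i=12, bit2=0)
  nb ....#: next=.  (t=3,i=11, bit1=0)
  nb .....: next=.  (t=3,i=9, bit0=0)
  bits 10001100010100000010111111111000 = 2354065400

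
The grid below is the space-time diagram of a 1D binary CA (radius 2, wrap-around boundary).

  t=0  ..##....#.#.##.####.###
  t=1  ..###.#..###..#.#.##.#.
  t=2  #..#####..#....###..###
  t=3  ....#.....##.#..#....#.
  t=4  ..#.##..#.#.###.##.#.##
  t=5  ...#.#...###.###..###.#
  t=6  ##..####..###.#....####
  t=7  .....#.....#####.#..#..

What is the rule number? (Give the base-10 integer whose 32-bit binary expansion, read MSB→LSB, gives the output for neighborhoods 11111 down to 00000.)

  [31] ##### => .  t=2,i=5
  [30] ####. => .  t=0,i=17
  [29] ###.# => #  t=0,i=18
  [28] ###.. => .  t=0,i=22
  [27] ##.## => #  t=0,i=14
  [26] ##.#. => #  t=1,i=5
  [25] ##..# => .  t=0,i=0
  [24] ##... => #  t=0,i=4
  [23] #.### => .  t=0,i=15
  [22] #.##. => .  t=0,i=12
  [21] #.#.# => #  t=0,i=10
  [20] #.#.. => #  t=1,i=6
  [19] #..## => .  t=0,i=1
  [18] #..#. => .  t=1,i=13
  [17] #...# => #  t=1,i=0
  [16] #.... => .  t=0,i=5
  [15] .#### => #  t=0,i=16
  [14] .###. => #  t=0,i=21
  [13] .##.# => .  t=0,i=13
  [12] .##.. => #  t=0,i=3
  [11] .#.## => #  t=0,i=11
  [10] .#.#. => #  t=0,i=9
  [9] .#..# => #  t=1,i=7
  [8] .#... => #  t=1,i=22
  [7] ..### => .  t=1,i=2
  [6] ..##. => #  t=0,i=2
  [5] ..#.# => .  t=0,i=8
  [4] ..#.. => #  t=2,i=10
  [3] ...## => .  t=1,i=1
  [2] ...#. => .  t=0,i=7
  [1] ....# => #  t=0,i=6
  [0] ..... => .  t=3,i=1
  bits 00101101001100101101111101010010 = 758308690

758308690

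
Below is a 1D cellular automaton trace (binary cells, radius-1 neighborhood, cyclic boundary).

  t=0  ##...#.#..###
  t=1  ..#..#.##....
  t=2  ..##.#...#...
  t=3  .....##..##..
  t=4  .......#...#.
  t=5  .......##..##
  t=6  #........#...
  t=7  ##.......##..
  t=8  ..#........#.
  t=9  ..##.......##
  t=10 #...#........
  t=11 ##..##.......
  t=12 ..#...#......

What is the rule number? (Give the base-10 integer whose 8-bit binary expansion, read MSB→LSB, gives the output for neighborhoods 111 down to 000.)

20

  ### -> .   bit 7 = 0  t=0,i=0
  ##. -> .   bit 6 = 0  t=0,i=1
  #.# -> .   bit 5 = 0  t=0,i=6
  #.. -> #   bit 4 = 1  t=0,i=2
  .## -> .   bit 3 = 0  t=0,i=10
  .#. -> #   bit 2 = 1  t=0,i=5
  ..# -> .   bit 1 = 0  t=0,i=4
  ... -> .   bit 0 = 0  t=0,i=3
  bits 00010100 = 20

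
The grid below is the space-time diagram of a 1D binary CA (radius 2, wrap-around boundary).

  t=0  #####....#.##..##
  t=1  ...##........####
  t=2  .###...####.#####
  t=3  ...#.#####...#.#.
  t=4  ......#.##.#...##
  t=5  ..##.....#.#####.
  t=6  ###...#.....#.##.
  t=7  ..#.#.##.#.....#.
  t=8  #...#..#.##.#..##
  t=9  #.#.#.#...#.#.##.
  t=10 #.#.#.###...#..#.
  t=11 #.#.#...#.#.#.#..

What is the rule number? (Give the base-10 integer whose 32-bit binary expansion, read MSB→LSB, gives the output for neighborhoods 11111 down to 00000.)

  #####|.  b31=0 t=0,i=0
  ####.|#  b30=1 t=0,i=3
  ###.#|.  b29=0 t=2,i=10
  ###..|#  b28=1 t=0,i=4
  ##.##|.  b27=0 t=2,i=0
  ##.#.|.  b26=0 t=4,i=10
  ##..#|#  b25=1 t=0,i=13
  ##...|.  b24=0 t=0,i=5
  #.###|.  b23=0 t=2,i=1
  #.##.|.  b22=0 t=0,i=11
  #.#.#|#  b21=1 t=7,i=4
  #.#..|#  b20=1 t=3,i=15
  #..##|#  b19=1 t=0,i=14
  #..#.|#  b18=1 t=8,i=6
  #...#|#  b17=1 t=1,i=1
  #....|.  b16=0 t=0,i=6
  .####|#  b15=1 t=0,i=16
  .###.|.  b14=0 t=2,i=2
  .##.#|#  b13=1 t=4,i=9
  .##..|.  b12=0 t=0,i=12
  .#.##|.  b11=0 t=0,i=10
  .#.#.|.  b10=0 t=3,i=14
  .#..#|.  b9=0 t=8,i=5
  .#...|#  b8=1 t=3,i=16
  ..###|#  b7=1 t=0,i=15
  ..##.|#  b6=1 t=1,i=3
  ..#.#|.  b5=0 t=0,i=9
  ..#..|#  b4=1 t=6,i=6
  ...##|#  b3=1 t=1,i=2
  ...#.|.  b2=0 t=0,i=8
  ....#|.  b1=0 t=0,i=7
  .....|#  b0=1 t=1,i=7
  bits 01010010001111101010000111011001 = 1379836377

1379836377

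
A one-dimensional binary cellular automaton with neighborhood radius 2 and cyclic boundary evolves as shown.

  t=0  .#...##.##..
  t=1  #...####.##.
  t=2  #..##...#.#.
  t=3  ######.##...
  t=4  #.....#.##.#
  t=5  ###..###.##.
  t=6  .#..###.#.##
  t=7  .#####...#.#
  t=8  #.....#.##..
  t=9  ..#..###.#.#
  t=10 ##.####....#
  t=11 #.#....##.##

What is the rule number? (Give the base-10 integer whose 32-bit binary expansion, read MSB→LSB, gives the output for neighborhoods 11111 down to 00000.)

  ##### -> .   bit 31 = 0  t=3,i=2
  ####. -> .   bit 30 = 0  t=1,i=6
  ###.# -> .   bit 29 = 0  t=1,i=7
  ###.. -> .   bit 28 = 0  t=5,i=2
  ##.## -> #   bit 27 = 1  t=0,i=7
  ##.#. -> .   bit 26 = 0  t=1,i=11
  ##..# -> .   bit 25 = 0  t=5,i=3
  ##... -> #   bit 24 = 1  t=0,i=10
  #.### -> .   bit 23 = 0  t=5,i=0
  #.##. -> .   bit 22 = 0  t=0,i=8
  #.#.# -> .   bit 21 = 0  t=2,i=10
  #.#.. -> #   bit 20 = 1  t=1,i=0
  #..## -> #   bit 19 = 1  t=2,i=2
  #..#. -> #   bit 18 = 1  t=8,i=11
  #...# -> .   bit 17 = 0  t=0,i=3
  #.... -> #   bit 16 = 1  t=4,i=2
  .#### -> .   bit 15 = 0  t=1,i=5
  .###. -> #   bit 14 = 1  t=5,i=1
  .##.# -> #   bit 13 = 1  t=0,i=6
  .##.. -> #   bit 12 = 1  t=0,i=9
  .#.## -> #   bit 11 = 1  t=4,i=7
  .#.#. -> .   bit 10 = 0  t=2,i=9
  .#..# -> #   bit 9 = 1  t=2,i=1
  .#... -> .   bit 8 = 0  t=0,i=2
  ..### -> #   bit 7 = 1  t=1,i=4
  ..##. -> #   bit 6 = 1  t=0,i=5
  ..#.# -> #   bit 5 = 1  t=2,i=8
  ..#.. -> .   bit 4 = 0  t=0,i=1
  ...## -> #   bit 3 = 1  t=0,i=4
  ...#. -> #   bit 2 = 1  t=0,i=0
  ....# -> .   bit 1 = 0  t=4,i=4
  ..... -> .   bit 0 = 0  t=4,i=3
  bits 00001001000111010111101011101100 = 152926956

152926956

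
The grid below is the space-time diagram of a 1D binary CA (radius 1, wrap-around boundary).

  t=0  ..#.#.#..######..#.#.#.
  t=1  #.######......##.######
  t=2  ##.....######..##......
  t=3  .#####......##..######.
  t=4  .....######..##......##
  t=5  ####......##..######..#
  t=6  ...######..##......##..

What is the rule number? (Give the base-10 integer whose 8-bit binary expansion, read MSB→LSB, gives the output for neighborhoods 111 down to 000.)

117

  [7] ### => .  t=0,i=10
  [6] ##. => #  t=0,i=14
  [5] #.# => #  t=0,i=3
  [4] #.. => #  t=0,i=7
  [3] .## => .  t=0,i=9
  [2] .#. => #  t=0,i=2
  [1] ..# => .  t=0,i=1
  [0] ... => #  t=0,i=0
  bits 01110101 = 117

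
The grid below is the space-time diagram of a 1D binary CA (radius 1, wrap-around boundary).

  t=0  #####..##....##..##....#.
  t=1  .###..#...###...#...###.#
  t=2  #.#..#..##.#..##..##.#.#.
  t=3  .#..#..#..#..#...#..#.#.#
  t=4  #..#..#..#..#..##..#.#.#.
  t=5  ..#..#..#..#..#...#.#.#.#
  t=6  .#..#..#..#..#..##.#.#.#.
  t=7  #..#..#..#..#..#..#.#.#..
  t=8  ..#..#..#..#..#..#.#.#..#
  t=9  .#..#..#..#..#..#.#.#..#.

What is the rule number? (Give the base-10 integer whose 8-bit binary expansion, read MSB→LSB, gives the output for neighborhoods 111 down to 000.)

  ###|#  b7=1 t=0,i=1
  ##.|.  b6=0 t=0,i=4
  #.#|#  b5=1 t=0,i=24
  #..|.  b4=0 t=0,i=5
  .##|.  b3=0 t=0,i=0
  .#.|.  b2=0 t=0,i=23
  ..#|#  b1=1 t=0,i=6
  ...|#  b0=1 t=0,i=10
  bits 10100011 = 163

163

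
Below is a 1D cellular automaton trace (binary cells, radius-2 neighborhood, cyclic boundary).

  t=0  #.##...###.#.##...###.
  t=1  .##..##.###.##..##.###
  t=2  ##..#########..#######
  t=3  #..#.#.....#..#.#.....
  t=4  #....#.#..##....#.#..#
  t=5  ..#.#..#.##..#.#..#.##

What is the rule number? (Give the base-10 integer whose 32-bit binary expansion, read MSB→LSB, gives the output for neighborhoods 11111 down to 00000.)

  [31] ##### => .  t=2,i=6
  [30] ####. => #  t=2,i=0
  [29] ###.# => #  t=0,i=9
  [28] ###.. => .  t=2,i=1
  [27] ##.## => #  t=1,i=0
  [26] ##.#. => #  t=0,i=10
  [25] ##..# => .  t=1,i=3
  [24] ##... => .  t=0,i=4
  [23] #.### => #  t=1,i=8
  [22] #.##. => #  t=0,i=2
  [21] #.#.# => .  t=0,i=0
  [20] #.#.. => #  t=3,i=5
  [19] #..## => #  t=1,i=4
  [18] #..#. => .  t=3,i=2
  [17] #...# => #  t=0,i=5
  [16] #.... => #  t=3,i=7
  [15] .#### => #  t=2,i=5
  [14] .###. => #  t=0,i=8
  [13] .##.# => #  t=1,i=6
  [12] .##.. => .  t=0,i=3
  [11] .#.## => #  t=0,i=1
  [10] .#.#. => .  t=3,i=4
  [9] .#..# => .  t=3,i=1
  [8] .#... => .  t=3,i=6
  [7] ..### => .  t=0,i=7
  [6] ..##. => #  t=1,i=5
  [5] ..#.# => .  t=3,i=3
  [4] ..#.. => #  t=3,i=0
  [3] ...## => #  t=0,i=6
  [2] ...#. => #  t=3,i=10
  [1] ....# => .  t=3,i=9
  [0] ..... => .  t=3,i=8
  bits 01101100110110111110100001011100 = 1826351196

1826351196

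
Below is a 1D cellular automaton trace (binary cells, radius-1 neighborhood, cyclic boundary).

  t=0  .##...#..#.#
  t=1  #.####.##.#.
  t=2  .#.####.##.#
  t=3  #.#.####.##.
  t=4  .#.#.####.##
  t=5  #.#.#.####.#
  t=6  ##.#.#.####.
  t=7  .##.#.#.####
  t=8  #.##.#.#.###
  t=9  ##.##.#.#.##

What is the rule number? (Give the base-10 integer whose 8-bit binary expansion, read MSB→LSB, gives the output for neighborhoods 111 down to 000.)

243

  [7] ### => #  t=1,i=3
  [6] ##. => #  t=0,i=2
  [5] #.# => #  t=0,i=0
  [4] #.. => #  t=0,i=3
  [3] .## => .  t=0,i=1
  [2] .#. => .  t=0,i=6
  [1] ..# => #  t=0,i=5
  [0] ... => #  t=0,i=4
  bits 11110011 = 243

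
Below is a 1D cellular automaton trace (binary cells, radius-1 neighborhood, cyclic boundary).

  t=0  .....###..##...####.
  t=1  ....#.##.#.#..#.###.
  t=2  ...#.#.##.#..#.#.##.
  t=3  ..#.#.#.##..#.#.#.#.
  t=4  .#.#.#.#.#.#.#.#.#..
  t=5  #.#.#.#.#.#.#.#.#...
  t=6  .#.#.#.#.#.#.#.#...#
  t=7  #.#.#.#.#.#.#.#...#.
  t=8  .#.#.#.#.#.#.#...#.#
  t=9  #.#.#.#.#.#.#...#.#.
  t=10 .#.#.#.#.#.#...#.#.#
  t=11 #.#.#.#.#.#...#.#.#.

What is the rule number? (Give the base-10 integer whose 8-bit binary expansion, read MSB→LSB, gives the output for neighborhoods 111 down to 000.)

226

  nb ###: next=#  (t=0,i=6, bit7=1)
  nb ##.: next=#  (t=0,i=7, bit6=1)
  nb #.#: next=#  (t=1,i=5, bit5=1)
  nb #..: next=.  (t=0,i=8, bit4=0)
  nb .##: next=.  (t=0,i=5, bit3=0)
  nb .#.: next=.  (t=1,i=4, bit2=0)
  nb ..#: next=#  (t=0,i=4, bit1=1)
  nb ...: next=.  (t=0,i=0, bit0=0)
  bits 11100010 = 226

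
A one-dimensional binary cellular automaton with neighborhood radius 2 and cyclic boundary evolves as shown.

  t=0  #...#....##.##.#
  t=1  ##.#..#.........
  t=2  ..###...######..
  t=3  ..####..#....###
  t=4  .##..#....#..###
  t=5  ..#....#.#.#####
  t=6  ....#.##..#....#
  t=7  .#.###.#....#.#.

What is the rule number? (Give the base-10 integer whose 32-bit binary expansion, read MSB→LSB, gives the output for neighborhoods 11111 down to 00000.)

890854053

  [31] ##### => .  t=2,i=10
  [30] ####. => .  t=2,i=12
  [29] ###.# => #  t=4,i=15
  [28] ###.. => #  t=2,i=4
  [27] ##.## => .  t=0,i=11
  [26] ##.#. => #  t=1,i=2
  [25] ##..# => .  t=3,i=0
  [24] ##... => #  t=0,i=1
  [23] #.### => .  t=5,i=11
  [22] #.##. => .  t=0,i=12
  [21] #.#.# => .  t=5,i=9
  [20] #.#.. => #  t=1,i=3
  [19] #..## => #  t=3,i=1
  [18] #..#. => .  t=1,i=5
  [17] #...# => .  t=0,i=2
  [16] #.... => #  t=0,i=6
  [15] .#### => .  t=2,i=9
  [14] .###. => #  t=2,i=3
  [13] .##.# => .  t=0,i=10
  [12] .##.. => #  t=0,i=0
  [11] .#.## => #  t=5,i=10
  [10] .#.#. => .  t=5,i=8
  [9] .#..# => #  t=1,i=4
  [8] .#... => .  t=0,i=5
  [7] ..### => #  t=2,i=2
  [6] ..##. => .  t=0,i=9
  [5] ..#.# => #  t=5,i=7
  [4] ..#.. => .  t=0,i=4
  [3] ...## => .  t=0,i=8
  [2] ...#. => #  t=0,i=3
  [1] ....# => .  t=0,i=7
  [0] ..... => #  t=1,i=9
  bits 00110101000110010101101010100101 = 890854053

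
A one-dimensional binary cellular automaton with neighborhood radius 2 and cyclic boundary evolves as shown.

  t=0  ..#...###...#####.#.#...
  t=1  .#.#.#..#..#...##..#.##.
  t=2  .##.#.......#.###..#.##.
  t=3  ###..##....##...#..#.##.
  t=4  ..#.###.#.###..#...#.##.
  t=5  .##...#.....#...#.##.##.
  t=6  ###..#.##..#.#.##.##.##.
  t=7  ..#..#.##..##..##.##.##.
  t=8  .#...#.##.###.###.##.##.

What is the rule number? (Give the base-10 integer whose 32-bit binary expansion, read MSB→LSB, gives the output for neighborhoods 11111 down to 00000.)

  ##### -> .   bit 31 = 0  t=0,i=14
  ####. -> #   bit 30 = 1  t=0,i=15
  ###.# -> #   bit 29 = 1  t=0,i=16
  ###.. -> #   bit 28 = 1  t=0,i=8
  ##.## -> .   bit 27 = 0  t=3,i=23
  ##.#. -> .   bit 26 = 0  t=0,i=17
  ##..# -> .   bit 25 = 0  t=1,i=17
  ##... -> .   bit 24 = 0  t=0,i=9
  #.### -> .   bit 23 = 0  t=2,i=14
  #.##. -> #   bit 22 = 1  t=1,i=21
  #.#.# -> .   bit 21 = 0  t=0,i=18
  #.#.. -> .   bit 20 = 0  t=0,i=20
  #..## -> #   bit 19 = 1  t=2,i=0
  #..#. -> .   bit 18 = 0  t=1,i=0
  #...# -> .   bit 17 = 0  t=0,i=4
  #.... -> #   bit 16 = 1  t=0,i=22
  .#### -> .   bit 15 = 0  t=0,i=13
  .###. -> .   bit 14 = 0  t=0,i=7
  .##.# -> #   bit 13 = 1  t=2,i=2
  .##.. -> #   bit 12 = 1  t=1,i=16
  .#.## -> .   bit 11 = 0  t=1,i=20
  .#.#. -> #   bit 10 = 1  t=0,i=19
  .#..# -> .   bit 9 = 0  t=1,i=6
  .#... -> #   bit 8 = 1  t=0,i=3
  ..### -> .   bit 7 = 0  t=0,i=6
  ..##. -> #   bit 6 = 1  t=1,i=15
  ..#.# -> #   bit 5 = 1  t=1,i=1
  ..#.. -> .   bit 4 = 0  t=0,i=2
  ...## -> #   bit 3 = 1  t=0,i=5
  ...#. -> #   bit 2 = 1  t=0,i=1
  ....# -> .   bit 1 = 0  t=0,i=0
  ..... -> .   bit 0 = 0  t=0,i=23
  bits 01110000010010010011010101101100 = 1883845996

1883845996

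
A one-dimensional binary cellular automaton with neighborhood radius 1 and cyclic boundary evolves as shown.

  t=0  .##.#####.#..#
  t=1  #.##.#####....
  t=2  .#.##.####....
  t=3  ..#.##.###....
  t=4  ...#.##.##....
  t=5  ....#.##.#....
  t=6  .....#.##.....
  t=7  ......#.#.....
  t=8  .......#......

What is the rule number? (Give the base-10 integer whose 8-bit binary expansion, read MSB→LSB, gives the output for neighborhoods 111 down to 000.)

  ###|#  b7=1 t=0,i=5
  ##.|#  b6=1 t=0,i=2
  #.#|#  b5=1 t=0,i=0
  #..|.  b4=0 t=0,i=11
  .##|.  b3=0 t=0,i=1
  .#.|.  b2=0 t=0,i=10
  ..#|.  b1=0 t=0,i=12
  ...|.  b0=0 t=1,i=11
  bits 11100000 = 224

224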